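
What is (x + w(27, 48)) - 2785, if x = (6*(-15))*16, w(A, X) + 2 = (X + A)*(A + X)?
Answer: 1398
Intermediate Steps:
w(A, X) = -2 + (A + X)**2 (w(A, X) = -2 + (X + A)*(A + X) = -2 + (A + X)*(A + X) = -2 + (A + X)**2)
x = -1440 (x = -90*16 = -1440)
(x + w(27, 48)) - 2785 = (-1440 + (-2 + (27 + 48)**2)) - 2785 = (-1440 + (-2 + 75**2)) - 2785 = (-1440 + (-2 + 5625)) - 2785 = (-1440 + 5623) - 2785 = 4183 - 2785 = 1398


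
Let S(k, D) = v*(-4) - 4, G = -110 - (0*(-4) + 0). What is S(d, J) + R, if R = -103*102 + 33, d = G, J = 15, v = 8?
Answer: -10509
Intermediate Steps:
G = -110 (G = -110 - (0 + 0) = -110 - 1*0 = -110 + 0 = -110)
d = -110
R = -10473 (R = -10506 + 33 = -10473)
S(k, D) = -36 (S(k, D) = 8*(-4) - 4 = -32 - 4 = -36)
S(d, J) + R = -36 - 10473 = -10509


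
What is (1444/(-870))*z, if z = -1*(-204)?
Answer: -49096/145 ≈ -338.59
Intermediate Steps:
z = 204
(1444/(-870))*z = (1444/(-870))*204 = (1444*(-1/870))*204 = -722/435*204 = -49096/145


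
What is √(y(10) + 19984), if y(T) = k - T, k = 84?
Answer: √20058 ≈ 141.63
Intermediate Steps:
y(T) = 84 - T
√(y(10) + 19984) = √((84 - 1*10) + 19984) = √((84 - 10) + 19984) = √(74 + 19984) = √20058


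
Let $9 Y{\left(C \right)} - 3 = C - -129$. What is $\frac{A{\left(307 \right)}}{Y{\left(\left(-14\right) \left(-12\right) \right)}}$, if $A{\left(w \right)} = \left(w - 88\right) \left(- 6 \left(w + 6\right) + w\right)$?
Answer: $- \frac{1032147}{100} \approx -10321.0$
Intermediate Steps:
$A{\left(w \right)} = \left(-88 + w\right) \left(-36 - 5 w\right)$ ($A{\left(w \right)} = \left(-88 + w\right) \left(- 6 \left(6 + w\right) + w\right) = \left(-88 + w\right) \left(\left(-36 - 6 w\right) + w\right) = \left(-88 + w\right) \left(-36 - 5 w\right)$)
$Y{\left(C \right)} = \frac{44}{3} + \frac{C}{9}$ ($Y{\left(C \right)} = \frac{1}{3} + \frac{C - -129}{9} = \frac{1}{3} + \frac{C + 129}{9} = \frac{1}{3} + \frac{129 + C}{9} = \frac{1}{3} + \left(\frac{43}{3} + \frac{C}{9}\right) = \frac{44}{3} + \frac{C}{9}$)
$\frac{A{\left(307 \right)}}{Y{\left(\left(-14\right) \left(-12\right) \right)}} = \frac{3168 - 5 \cdot 307^{2} + 404 \cdot 307}{\frac{44}{3} + \frac{\left(-14\right) \left(-12\right)}{9}} = \frac{3168 - 471245 + 124028}{\frac{44}{3} + \frac{1}{9} \cdot 168} = \frac{3168 - 471245 + 124028}{\frac{44}{3} + \frac{56}{3}} = - \frac{344049}{\frac{100}{3}} = \left(-344049\right) \frac{3}{100} = - \frac{1032147}{100}$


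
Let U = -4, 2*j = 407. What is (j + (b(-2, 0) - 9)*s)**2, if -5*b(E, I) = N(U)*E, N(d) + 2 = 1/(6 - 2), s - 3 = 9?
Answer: 758641/100 ≈ 7586.4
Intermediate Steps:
j = 407/2 (j = (1/2)*407 = 407/2 ≈ 203.50)
s = 12 (s = 3 + 9 = 12)
N(d) = -7/4 (N(d) = -2 + 1/(6 - 2) = -2 + 1/4 = -7/4)
b(E, I) = 7*E/20 (b(E, I) = -(-7)*E/20 = 7*E/20)
(j + (b(-2, 0) - 9)*s)**2 = (407/2 + ((7/20)*(-2) - 9)*12)**2 = (407/2 + (-7/10 - 9)*12)**2 = (407/2 - 97/10*12)**2 = (407/2 - 582/5)**2 = (871/10)**2 = 758641/100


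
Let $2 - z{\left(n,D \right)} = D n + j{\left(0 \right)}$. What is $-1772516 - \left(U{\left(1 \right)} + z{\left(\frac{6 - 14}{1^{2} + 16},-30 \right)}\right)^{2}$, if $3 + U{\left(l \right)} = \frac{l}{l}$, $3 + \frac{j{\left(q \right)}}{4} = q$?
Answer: $- \frac{512258420}{289} \approx -1.7725 \cdot 10^{6}$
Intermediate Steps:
$j{\left(q \right)} = -12 + 4 q$
$z{\left(n,D \right)} = 14 - D n$ ($z{\left(n,D \right)} = 2 - \left(D n + \left(-12 + 4 \cdot 0\right)\right) = 2 - \left(D n + \left(-12 + 0\right)\right) = 2 - \left(D n - 12\right) = 2 - \left(-12 + D n\right) = 14 - D n$)
$U{\left(l \right)} = -2$ ($U{\left(l \right)} = -3 + \frac{l}{l} = -3 + 1 = -2$)
$-1772516 - \left(U{\left(1 \right)} + z{\left(\frac{6 - 14}{1^{2} + 16},-30 \right)}\right)^{2} = -1772516 - \left(-2 + \left(14 - - 30 \frac{6 - 14}{1^{2} + 16}\right)\right)^{2} = -1772516 - \left(-2 + \left(14 - - 30 \left(- \frac{8}{1 + 16}\right)\right)\right)^{2} = -1772516 - \left(-2 + \left(14 - - 30 \left(- \frac{8}{17}\right)\right)\right)^{2} = -1772516 - \left(-2 + \left(14 - - 30 \left(\left(-8\right) \frac{1}{17}\right)\right)\right)^{2} = -1772516 - \left(-2 + \left(14 - \left(-30\right) \left(- \frac{8}{17}\right)\right)\right)^{2} = -1772516 - \left(-2 + \left(14 - \frac{240}{17}\right)\right)^{2} = -1772516 - \left(-2 - \frac{2}{17}\right)^{2} = -1772516 - \left(- \frac{36}{17}\right)^{2} = -1772516 - \frac{1296}{289} = - \frac{512258420}{289}$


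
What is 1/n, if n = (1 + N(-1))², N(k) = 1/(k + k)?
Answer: 4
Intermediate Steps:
N(k) = 1/(2*k)
n = ¼ (n = (1 + (½)/(-1))² = (1 + (½)*(-1))² = (1 - ½)² = (½)² = ¼ ≈ 0.25000)
1/n = 1/(¼) = 4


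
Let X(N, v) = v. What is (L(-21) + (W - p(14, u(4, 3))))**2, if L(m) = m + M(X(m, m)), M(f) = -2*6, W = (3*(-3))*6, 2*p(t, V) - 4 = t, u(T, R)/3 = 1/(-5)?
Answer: 9216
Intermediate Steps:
u(T, R) = -3/5 (u(T, R) = 3/(-5) = 3*(-1/5) = -3/5)
p(t, V) = 2 + t/2
W = -54 (W = -9*6 = -54)
M(f) = -12
L(m) = -12 + m (L(m) = m - 12 = -12 + m)
(L(-21) + (W - p(14, u(4, 3))))**2 = ((-12 - 21) + (-54 - (2 + (1/2)*14)))**2 = (-33 + (-54 - (2 + 7)))**2 = (-33 + (-54 - 1*9))**2 = (-33 + (-54 - 9))**2 = (-33 - 63)**2 = (-96)**2 = 9216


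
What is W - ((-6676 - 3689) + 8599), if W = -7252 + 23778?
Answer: 18292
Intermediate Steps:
W = 16526
W - ((-6676 - 3689) + 8599) = 16526 - ((-6676 - 3689) + 8599) = 16526 - (-10365 + 8599) = 16526 - 1*(-1766) = 16526 + 1766 = 18292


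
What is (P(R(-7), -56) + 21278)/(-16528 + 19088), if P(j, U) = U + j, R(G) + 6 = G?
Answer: 21209/2560 ≈ 8.2848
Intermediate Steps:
R(G) = -6 + G
(P(R(-7), -56) + 21278)/(-16528 + 19088) = ((-56 + (-6 - 7)) + 21278)/(-16528 + 19088) = ((-56 - 13) + 21278)/2560 = (-69 + 21278)*(1/2560) = 21209*(1/2560) = 21209/2560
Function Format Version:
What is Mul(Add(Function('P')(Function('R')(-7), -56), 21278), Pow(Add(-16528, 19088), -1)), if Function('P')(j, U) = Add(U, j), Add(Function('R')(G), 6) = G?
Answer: Rational(21209, 2560) ≈ 8.2848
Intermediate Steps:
Function('R')(G) = Add(-6, G)
Mul(Add(Function('P')(Function('R')(-7), -56), 21278), Pow(Add(-16528, 19088), -1)) = Mul(Add(Add(-56, Add(-6, -7)), 21278), Pow(Add(-16528, 19088), -1)) = Mul(Add(Add(-56, -13), 21278), Pow(2560, -1)) = Mul(Add(-69, 21278), Rational(1, 2560)) = Mul(21209, Rational(1, 2560)) = Rational(21209, 2560)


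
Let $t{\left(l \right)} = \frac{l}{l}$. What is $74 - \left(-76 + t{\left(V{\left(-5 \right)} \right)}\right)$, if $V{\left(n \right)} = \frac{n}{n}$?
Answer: $149$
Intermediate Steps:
$V{\left(n \right)} = 1$
$t{\left(l \right)} = 1$
$74 - \left(-76 + t{\left(V{\left(-5 \right)} \right)}\right) = 74 + \left(76 - 1\right) = 74 + 75 = 149$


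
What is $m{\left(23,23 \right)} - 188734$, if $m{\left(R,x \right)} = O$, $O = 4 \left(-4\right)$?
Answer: $-188750$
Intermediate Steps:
$O = -16$
$m{\left(R,x \right)} = -16$
$m{\left(23,23 \right)} - 188734 = -16 - 188734 = -188750$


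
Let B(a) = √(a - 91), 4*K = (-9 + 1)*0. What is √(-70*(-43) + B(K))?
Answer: √(3010 + I*√91) ≈ 54.864 + 0.08694*I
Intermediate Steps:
K = 0 (K = ((-9 + 1)*0)/4 = (-8*0)/4 = (¼)*0 = 0)
B(a) = √(-91 + a)
√(-70*(-43) + B(K)) = √(-70*(-43) + √(-91 + 0)) = √(3010 + √(-91)) = √(3010 + I*√91)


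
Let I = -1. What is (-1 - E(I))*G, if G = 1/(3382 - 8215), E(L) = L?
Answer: 0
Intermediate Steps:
G = -1/4833 (G = 1/(-4833) = -1/4833 ≈ -0.00020691)
(-1 - E(I))*G = (-1 - 1*(-1))*(-1/4833) = (-1 + 1)*(-1/4833) = 0*(-1/4833) = 0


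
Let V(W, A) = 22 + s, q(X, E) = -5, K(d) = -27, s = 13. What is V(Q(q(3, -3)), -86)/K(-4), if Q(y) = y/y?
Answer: -35/27 ≈ -1.2963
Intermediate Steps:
Q(y) = 1
V(W, A) = 35 (V(W, A) = 22 + 13 = 35)
V(Q(q(3, -3)), -86)/K(-4) = 35/(-27) = 35*(-1/27) = -35/27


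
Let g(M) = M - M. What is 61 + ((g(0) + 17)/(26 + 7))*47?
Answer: 2812/33 ≈ 85.212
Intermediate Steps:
g(M) = 0
61 + ((g(0) + 17)/(26 + 7))*47 = 61 + ((0 + 17)/(26 + 7))*47 = 61 + (17/33)*47 = 61 + 799/33 = 2812/33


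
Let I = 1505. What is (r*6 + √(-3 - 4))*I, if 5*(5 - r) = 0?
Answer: 45150 + 1505*I*√7 ≈ 45150.0 + 3981.9*I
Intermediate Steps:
r = 5 (r = 5 - ⅕*0 = 5 + 0 = 5)
(r*6 + √(-3 - 4))*I = (5*6 + √(-3 - 4))*1505 = (30 + √(-7))*1505 = (30 + I*√7)*1505 = 45150 + 1505*I*√7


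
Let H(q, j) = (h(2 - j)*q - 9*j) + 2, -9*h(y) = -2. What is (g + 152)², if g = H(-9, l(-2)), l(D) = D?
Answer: 28900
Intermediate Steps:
h(y) = 2/9 (h(y) = -⅑*(-2) = 2/9)
H(q, j) = 2 - 9*j + 2*q/9 (H(q, j) = (2*q/9 - 9*j) + 2 = (-9*j + 2*q/9) + 2 = 2 - 9*j + 2*q/9)
g = 18 (g = 2 - 9*(-2) + (2/9)*(-9) = 2 + 18 - 2 = 18)
(g + 152)² = (18 + 152)² = 170² = 28900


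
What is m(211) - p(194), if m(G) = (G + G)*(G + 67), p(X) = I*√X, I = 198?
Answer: 117316 - 198*√194 ≈ 1.1456e+5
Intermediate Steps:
p(X) = 198*√X
m(G) = 2*G*(67 + G) (m(G) = (2*G)*(67 + G) = 2*G*(67 + G))
m(211) - p(194) = 2*211*(67 + 211) - 198*√194 = 2*211*278 - 198*√194 = 117316 - 198*√194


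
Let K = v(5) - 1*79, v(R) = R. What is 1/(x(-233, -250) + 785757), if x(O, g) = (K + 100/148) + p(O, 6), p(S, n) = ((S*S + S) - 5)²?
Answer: 37/108124962533 ≈ 3.4220e-10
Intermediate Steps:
K = -74 (K = 5 - 1*79 = 5 - 79 = -74)
p(S, n) = (-5 + S + S²)² (p(S, n) = ((S² + S) - 5)² = ((S + S²) - 5)² = (-5 + S + S²)²)
x(O, g) = -2713/37 + (-5 + O + O²)² (x(O, g) = (-74 + 100/148) + (-5 + O + O²)² = (-74 + 100*(1/148)) + (-5 + O + O²)² = (-74 + 25/37) + (-5 + O + O²)² = -2713/37 + (-5 + O + O²)²)
1/(x(-233, -250) + 785757) = 1/((-2713/37 + (-5 - 233 + (-233)²)²) + 785757) = 1/((-2713/37 + (-5 - 233 + 54289)²) + 785757) = 1/((-2713/37 + 54051²) + 785757) = 1/((-2713/37 + 2921510601) + 785757) = 1/(108095889524/37 + 785757) = 1/(108124962533/37) = 37/108124962533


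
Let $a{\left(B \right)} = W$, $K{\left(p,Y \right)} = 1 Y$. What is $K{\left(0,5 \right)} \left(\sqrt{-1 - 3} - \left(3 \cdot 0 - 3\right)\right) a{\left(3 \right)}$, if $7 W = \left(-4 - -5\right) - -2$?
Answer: $\frac{45}{7} + \frac{30 i}{7} \approx 6.4286 + 4.2857 i$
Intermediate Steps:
$K{\left(p,Y \right)} = Y$
$W = \frac{3}{7}$ ($W = \frac{\left(-4 - -5\right) - -2}{7} = \frac{\left(-4 + 5\right) + 2}{7} = \frac{1 + 2}{7} = \frac{1}{7} \cdot 3 = \frac{3}{7} \approx 0.42857$)
$a{\left(B \right)} = \frac{3}{7}$
$K{\left(0,5 \right)} \left(\sqrt{-1 - 3} - \left(3 \cdot 0 - 3\right)\right) a{\left(3 \right)} = 5 \left(\sqrt{-1 - 3} - \left(3 \cdot 0 - 3\right)\right) \frac{3}{7} = 5 \left(\sqrt{-4} - \left(0 - 3\right)\right) \frac{3}{7} = 5 \left(2 i - -3\right) \frac{3}{7} = 5 \left(2 i + 3\right) \frac{3}{7} = 5 \left(3 + 2 i\right) \frac{3}{7} = \left(15 + 10 i\right) \frac{3}{7} = \frac{45}{7} + \frac{30 i}{7}$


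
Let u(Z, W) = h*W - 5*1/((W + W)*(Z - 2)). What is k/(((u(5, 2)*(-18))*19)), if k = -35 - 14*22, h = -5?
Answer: -686/7125 ≈ -0.096281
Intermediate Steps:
u(Z, W) = -5*W - 5/(2*W*(-2 + Z)) (u(Z, W) = -5*W - 5*1/((W + W)*(Z - 2)) = -5*W - 5*1/(2*W*(-2 + Z)) = -5*W - 5/(2*W*(-2 + Z)))
k = -343 (k = -35 - 308 = -343)
k/(((u(5, 2)*(-18))*19)) = -343*(-2*(-2 + 5)/(855*(-1 + 4*2² - 2*5*2²))) = -343*(-2/(285*(-1 + 4*4 - 2*5*4))) = -343*(-2/(285*(-1 + 16 - 40))) = -343/((((5/2)*(½)*(⅓)*(-25))*(-18))*19) = -343/(-125/12*(-18)*19) = -343/((375/2)*19) = -343/7125/2 = -343*2/7125 = -686/7125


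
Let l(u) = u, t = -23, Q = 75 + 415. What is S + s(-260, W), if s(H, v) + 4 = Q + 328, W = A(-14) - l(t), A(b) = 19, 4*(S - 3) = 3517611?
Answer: 3520879/4 ≈ 8.8022e+5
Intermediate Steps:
S = 3517623/4 (S = 3 + (¼)*3517611 = 3 + 3517611/4 = 3517623/4 ≈ 8.7941e+5)
Q = 490
W = 42 (W = 19 - 1*(-23) = 19 + 23 = 42)
s(H, v) = 814 (s(H, v) = -4 + (490 + 328) = -4 + 818 = 814)
S + s(-260, W) = 3517623/4 + 814 = 3520879/4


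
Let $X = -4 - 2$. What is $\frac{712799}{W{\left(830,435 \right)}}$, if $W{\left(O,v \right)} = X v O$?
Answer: $- \frac{712799}{2166300} \approx -0.32904$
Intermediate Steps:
$X = -6$ ($X = -4 - 2 = -6$)
$W{\left(O,v \right)} = - 6 O v$ ($W{\left(O,v \right)} = - 6 v O = - 6 O v$)
$\frac{712799}{W{\left(830,435 \right)}} = \frac{712799}{\left(-6\right) 830 \cdot 435} = \frac{712799}{-2166300} = 712799 \left(- \frac{1}{2166300}\right) = - \frac{712799}{2166300}$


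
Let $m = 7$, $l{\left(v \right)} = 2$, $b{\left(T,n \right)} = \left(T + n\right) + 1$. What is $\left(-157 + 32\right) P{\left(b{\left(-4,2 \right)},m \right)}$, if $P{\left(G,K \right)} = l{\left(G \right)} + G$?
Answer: $-125$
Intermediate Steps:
$b{\left(T,n \right)} = 1 + T + n$
$P{\left(G,K \right)} = 2 + G$
$\left(-157 + 32\right) P{\left(b{\left(-4,2 \right)},m \right)} = \left(-157 + 32\right) \left(2 + \left(1 - 4 + 2\right)\right) = - 125 \left(2 - 1\right) = \left(-125\right) 1 = -125$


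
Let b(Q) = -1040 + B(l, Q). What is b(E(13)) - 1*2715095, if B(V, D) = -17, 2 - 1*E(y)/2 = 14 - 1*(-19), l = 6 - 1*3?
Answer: -2716152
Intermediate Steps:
l = 3 (l = 6 - 3 = 3)
E(y) = -62 (E(y) = 4 - 2*(14 - 1*(-19)) = 4 - 2*(14 + 19) = 4 - 2*33 = 4 - 66 = -62)
b(Q) = -1057 (b(Q) = -1040 - 17 = -1057)
b(E(13)) - 1*2715095 = -1057 - 1*2715095 = -1057 - 2715095 = -2716152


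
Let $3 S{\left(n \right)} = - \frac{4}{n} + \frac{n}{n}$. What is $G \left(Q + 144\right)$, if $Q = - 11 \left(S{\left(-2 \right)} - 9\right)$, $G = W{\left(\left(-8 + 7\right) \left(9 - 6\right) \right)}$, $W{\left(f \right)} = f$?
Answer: $-696$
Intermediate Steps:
$S{\left(n \right)} = \frac{1}{3} - \frac{4}{3 n}$ ($S{\left(n \right)} = \frac{- \frac{4}{n} + \frac{n}{n}}{3} = \frac{- \frac{4}{n} + 1}{3} = \frac{1 - \frac{4}{n}}{3} = \frac{1}{3} - \frac{4}{3 n}$)
$G = -3$ ($G = \left(-8 + 7\right) \left(9 - 6\right) = \left(-1\right) 3 = -3$)
$Q = 88$ ($Q = - 11 \left(\frac{-4 - 2}{3 \left(-2\right)} - 9\right) = - 11 \left(\frac{1}{3} \left(- \frac{1}{2}\right) \left(-6\right) - 9\right) = - 11 \left(1 - 9\right) = \left(-11\right) \left(-8\right) = 88$)
$G \left(Q + 144\right) = - 3 \left(88 + 144\right) = \left(-3\right) 232 = -696$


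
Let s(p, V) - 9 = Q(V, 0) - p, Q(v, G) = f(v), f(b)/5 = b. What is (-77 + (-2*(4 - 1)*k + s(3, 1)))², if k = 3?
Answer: 7056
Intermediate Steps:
f(b) = 5*b
Q(v, G) = 5*v
s(p, V) = 9 - p + 5*V (s(p, V) = 9 + (5*V - p) = 9 + (-p + 5*V) = 9 - p + 5*V)
(-77 + (-2*(4 - 1)*k + s(3, 1)))² = (-77 + (-2*(4 - 1)*3 + (9 - 1*3 + 5*1)))² = (-77 + (-6*3 + (9 - 3 + 5)))² = (-77 + (-2*9 + 11))² = (-77 + (-18 + 11))² = (-77 - 7)² = (-84)² = 7056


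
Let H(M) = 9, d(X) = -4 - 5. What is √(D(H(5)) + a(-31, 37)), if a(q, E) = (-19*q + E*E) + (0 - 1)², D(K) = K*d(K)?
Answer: √1878 ≈ 43.336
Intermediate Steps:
d(X) = -9
D(K) = -9*K (D(K) = K*(-9) = -9*K)
a(q, E) = 1 + E² - 19*q (a(q, E) = (-19*q + E²) + (-1)² = (E² - 19*q) + 1 = 1 + E² - 19*q)
√(D(H(5)) + a(-31, 37)) = √(-9*9 + (1 + 37² - 19*(-31))) = √(-81 + (1 + 1369 + 589)) = √(-81 + 1959) = √1878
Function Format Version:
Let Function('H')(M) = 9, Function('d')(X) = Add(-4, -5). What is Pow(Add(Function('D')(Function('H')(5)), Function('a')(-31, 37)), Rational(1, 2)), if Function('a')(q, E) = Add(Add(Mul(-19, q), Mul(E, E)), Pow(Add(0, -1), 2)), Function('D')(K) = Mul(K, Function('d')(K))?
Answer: Pow(1878, Rational(1, 2)) ≈ 43.336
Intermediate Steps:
Function('d')(X) = -9
Function('D')(K) = Mul(-9, K) (Function('D')(K) = Mul(K, -9) = Mul(-9, K))
Function('a')(q, E) = Add(1, Pow(E, 2), Mul(-19, q)) (Function('a')(q, E) = Add(Add(Mul(-19, q), Pow(E, 2)), Pow(-1, 2)) = Add(Add(Pow(E, 2), Mul(-19, q)), 1) = Add(1, Pow(E, 2), Mul(-19, q)))
Pow(Add(Function('D')(Function('H')(5)), Function('a')(-31, 37)), Rational(1, 2)) = Pow(Add(Mul(-9, 9), Add(1, Pow(37, 2), Mul(-19, -31))), Rational(1, 2)) = Pow(Add(-81, Add(1, 1369, 589)), Rational(1, 2)) = Pow(Add(-81, 1959), Rational(1, 2)) = Pow(1878, Rational(1, 2))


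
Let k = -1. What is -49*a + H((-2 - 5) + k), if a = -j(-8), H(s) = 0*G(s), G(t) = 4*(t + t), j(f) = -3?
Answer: -147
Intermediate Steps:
G(t) = 8*t (G(t) = 4*(2*t) = 8*t)
H(s) = 0 (H(s) = 0*(8*s) = 0)
a = 3 (a = -1*(-3) = 3)
-49*a + H((-2 - 5) + k) = -49*3 + 0 = -147 + 0 = -147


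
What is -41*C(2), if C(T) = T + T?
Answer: -164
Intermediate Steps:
C(T) = 2*T
-41*C(2) = -82*2 = -41*4 = -164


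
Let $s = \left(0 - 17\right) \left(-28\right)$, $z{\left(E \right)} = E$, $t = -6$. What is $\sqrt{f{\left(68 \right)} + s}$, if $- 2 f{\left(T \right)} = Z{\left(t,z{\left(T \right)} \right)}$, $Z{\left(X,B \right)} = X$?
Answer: $\sqrt{479} \approx 21.886$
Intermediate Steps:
$s = 476$ ($s = \left(-17\right) \left(-28\right) = 476$)
$f{\left(T \right)} = 3$ ($f{\left(T \right)} = \left(- \frac{1}{2}\right) \left(-6\right) = 3$)
$\sqrt{f{\left(68 \right)} + s} = \sqrt{3 + 476} = \sqrt{479}$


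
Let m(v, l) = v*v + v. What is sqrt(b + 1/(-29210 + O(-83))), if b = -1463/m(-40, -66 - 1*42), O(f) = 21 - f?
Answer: I*sqrt(30447301170)/180180 ≈ 0.96843*I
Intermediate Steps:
m(v, l) = v + v**2 (m(v, l) = v**2 + v = v + v**2)
b = -1463/1560 (b = -1463*(-1/(40*(1 - 40))) = -1463/((-40*(-39))) = -1463/1560 ≈ -0.93782)
sqrt(b + 1/(-29210 + O(-83))) = sqrt(-1463/1560 + 1/(-29210 + (21 - 1*(-83)))) = sqrt(-1463/1560 + 1/(-29210 + (21 + 83))) = sqrt(-1463/1560 + 1/(-29210 + 104)) = sqrt(-1463/1560 + 1/(-29106)) = sqrt(-1463/1560 - 1/29106) = sqrt(-7097273/7567560) = I*sqrt(30447301170)/180180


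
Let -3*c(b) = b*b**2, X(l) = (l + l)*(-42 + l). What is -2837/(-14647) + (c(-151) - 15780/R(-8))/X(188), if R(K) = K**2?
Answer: 814164623203/38594962176 ≈ 21.095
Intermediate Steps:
X(l) = 2*l*(-42 + l) (X(l) = (2*l)*(-42 + l) = 2*l*(-42 + l))
c(b) = -b**3/3 (c(b) = -b*b**2/3 = -b**3/3)
-2837/(-14647) + (c(-151) - 15780/R(-8))/X(188) = -2837/(-14647) + (-1/3*(-151)**3 - 15780/((-8)**2))/((2*188*(-42 + 188))) = -2837*(-1/14647) + (-1/3*(-3442951) - 15780/64)/((2*188*146)) = 2837/14647 + (3442951/3 - 15780/64)/54896 = 2837/14647 + (3442951/3 - 1*3945/16)*(1/54896) = 2837/14647 + (3442951/3 - 3945/16)*(1/54896) = 2837/14647 + (55075381/48)*(1/54896) = 2837/14647 + 55075381/2635008 = 814164623203/38594962176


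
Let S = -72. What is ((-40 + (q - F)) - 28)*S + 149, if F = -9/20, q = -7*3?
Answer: 32623/5 ≈ 6524.6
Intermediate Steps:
q = -21
F = -9/20 (F = -9*1/20 = -9/20 ≈ -0.45000)
((-40 + (q - F)) - 28)*S + 149 = ((-40 + (-21 - 1*(-9/20))) - 28)*(-72) + 149 = ((-40 + (-21 + 9/20)) - 28)*(-72) + 149 = ((-40 - 411/20) - 28)*(-72) + 149 = (-1211/20 - 28)*(-72) + 149 = -1771/20*(-72) + 149 = 31878/5 + 149 = 32623/5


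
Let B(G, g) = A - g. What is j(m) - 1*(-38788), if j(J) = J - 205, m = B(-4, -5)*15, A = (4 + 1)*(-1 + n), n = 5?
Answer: 38958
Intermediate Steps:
A = 20 (A = (4 + 1)*(-1 + 5) = 5*4 = 20)
B(G, g) = 20 - g
m = 375 (m = (20 - 1*(-5))*15 = (20 + 5)*15 = 25*15 = 375)
j(J) = -205 + J
j(m) - 1*(-38788) = (-205 + 375) - 1*(-38788) = 170 + 38788 = 38958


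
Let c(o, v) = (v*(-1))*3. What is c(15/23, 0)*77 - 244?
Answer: -244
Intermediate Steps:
c(o, v) = -3*v (c(o, v) = -v*3 = -3*v)
c(15/23, 0)*77 - 244 = -3*0*77 - 244 = 0*77 - 244 = 0 - 244 = -244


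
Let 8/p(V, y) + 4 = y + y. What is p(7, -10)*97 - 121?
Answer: -460/3 ≈ -153.33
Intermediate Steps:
p(V, y) = 8/(-4 + 2*y) (p(V, y) = 8/(-4 + (y + y)) = 8/(-4 + 2*y))
p(7, -10)*97 - 121 = (4/(-2 - 10))*97 - 121 = (4/(-12))*97 - 121 = (4*(-1/12))*97 - 121 = -1/3*97 - 121 = -97/3 - 121 = -460/3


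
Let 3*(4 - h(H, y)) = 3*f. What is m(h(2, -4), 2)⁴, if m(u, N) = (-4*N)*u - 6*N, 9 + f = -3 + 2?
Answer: 236421376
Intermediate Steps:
f = -10 (f = -9 + (-3 + 2) = -9 - 1 = -10)
h(H, y) = 14 (h(H, y) = 4 - (-10) = 4 - ⅓*(-30) = 4 + 10 = 14)
m(u, N) = -6*N - 4*N*u (m(u, N) = -4*N*u - 6*N = -6*N - 4*N*u)
m(h(2, -4), 2)⁴ = (-2*2*(3 + 2*14))⁴ = (-2*2*(3 + 28))⁴ = (-2*2*31)⁴ = (-124)⁴ = 236421376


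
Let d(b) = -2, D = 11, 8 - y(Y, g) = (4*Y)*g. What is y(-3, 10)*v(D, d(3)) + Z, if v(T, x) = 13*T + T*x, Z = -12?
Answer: 15476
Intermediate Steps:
y(Y, g) = 8 - 4*Y*g
y(-3, 10)*v(D, d(3)) + Z = (8 - 4*(-3)*10)*(11*(13 - 2)) - 12 = (8 + 120)*(11*11) - 12 = 128*121 - 12 = 15488 - 12 = 15476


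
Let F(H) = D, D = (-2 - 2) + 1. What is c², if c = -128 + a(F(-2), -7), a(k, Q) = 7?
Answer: 14641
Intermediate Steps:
D = -3 (D = -4 + 1 = -3)
F(H) = -3
c = -121 (c = -128 + 7 = -121)
c² = (-121)² = 14641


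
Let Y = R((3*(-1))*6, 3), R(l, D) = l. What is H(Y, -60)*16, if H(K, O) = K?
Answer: -288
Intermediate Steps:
Y = -18 (Y = (3*(-1))*6 = -3*6 = -18)
H(Y, -60)*16 = -18*16 = -288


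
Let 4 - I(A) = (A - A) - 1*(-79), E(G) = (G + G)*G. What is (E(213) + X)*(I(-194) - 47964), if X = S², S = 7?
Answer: -4361316693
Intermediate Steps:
E(G) = 2*G² (E(G) = (2*G)*G = 2*G²)
X = 49 (X = 7² = 49)
I(A) = -75 (I(A) = 4 - ((A - A) - 1*(-79)) = 4 - (0 + 79) = 4 - 1*79 = 4 - 79 = -75)
(E(213) + X)*(I(-194) - 47964) = (2*213² + 49)*(-75 - 47964) = (2*45369 + 49)*(-48039) = (90738 + 49)*(-48039) = 90787*(-48039) = -4361316693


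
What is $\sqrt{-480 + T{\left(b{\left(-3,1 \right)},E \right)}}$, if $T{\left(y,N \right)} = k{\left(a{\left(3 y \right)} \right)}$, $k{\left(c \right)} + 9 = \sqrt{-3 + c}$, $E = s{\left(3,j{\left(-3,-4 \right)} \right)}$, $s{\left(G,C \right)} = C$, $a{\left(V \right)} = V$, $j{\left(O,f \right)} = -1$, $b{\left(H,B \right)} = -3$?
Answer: $\sqrt{-489 + 2 i \sqrt{3}} \approx 0.07833 + 22.113 i$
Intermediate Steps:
$E = -1$
$k{\left(c \right)} = -9 + \sqrt{-3 + c}$
$T{\left(y,N \right)} = -9 + \sqrt{-3 + 3 y}$
$\sqrt{-480 + T{\left(b{\left(-3,1 \right)},E \right)}} = \sqrt{-480 - \left(9 - \sqrt{-3 + 3 \left(-3\right)}\right)} = \sqrt{-480 - \left(9 - \sqrt{-3 - 9}\right)} = \sqrt{-480 - \left(9 - \sqrt{-12}\right)} = \sqrt{-480 - \left(9 - 2 i \sqrt{3}\right)} = \sqrt{-489 + 2 i \sqrt{3}}$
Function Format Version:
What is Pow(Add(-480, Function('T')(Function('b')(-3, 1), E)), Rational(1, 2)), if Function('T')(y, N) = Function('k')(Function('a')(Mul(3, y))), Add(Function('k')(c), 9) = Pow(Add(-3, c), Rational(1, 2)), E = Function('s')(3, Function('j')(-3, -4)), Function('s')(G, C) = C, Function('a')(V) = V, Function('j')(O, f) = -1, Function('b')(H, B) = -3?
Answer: Pow(Add(-489, Mul(2, I, Pow(3, Rational(1, 2)))), Rational(1, 2)) ≈ Add(0.07833, Mul(22.113, I))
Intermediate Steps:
E = -1
Function('k')(c) = Add(-9, Pow(Add(-3, c), Rational(1, 2)))
Function('T')(y, N) = Add(-9, Pow(Add(-3, Mul(3, y)), Rational(1, 2)))
Pow(Add(-480, Function('T')(Function('b')(-3, 1), E)), Rational(1, 2)) = Pow(Add(-480, Add(-9, Pow(Add(-3, Mul(3, -3)), Rational(1, 2)))), Rational(1, 2)) = Pow(Add(-480, Add(-9, Pow(Add(-3, -9), Rational(1, 2)))), Rational(1, 2)) = Pow(Add(-480, Add(-9, Pow(-12, Rational(1, 2)))), Rational(1, 2)) = Pow(Add(-480, Add(-9, Mul(2, I, Pow(3, Rational(1, 2))))), Rational(1, 2)) = Pow(Add(-489, Mul(2, I, Pow(3, Rational(1, 2)))), Rational(1, 2))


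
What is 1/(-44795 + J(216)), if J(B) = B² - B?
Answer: 1/1645 ≈ 0.00060790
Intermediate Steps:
1/(-44795 + J(216)) = 1/(-44795 + 216*(-1 + 216)) = 1/(-44795 + 216*215) = 1/(-44795 + 46440) = 1/1645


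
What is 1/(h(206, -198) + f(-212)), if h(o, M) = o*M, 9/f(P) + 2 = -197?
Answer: -199/8116821 ≈ -2.4517e-5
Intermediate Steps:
f(P) = -9/199 (f(P) = 9/(-2 - 197) = 9/(-199) = 9*(-1/199) = -9/199)
h(o, M) = M*o
1/(h(206, -198) + f(-212)) = 1/(-198*206 - 9/199) = 1/(-40788 - 9/199) = 1/(-8116821/199) = -199/8116821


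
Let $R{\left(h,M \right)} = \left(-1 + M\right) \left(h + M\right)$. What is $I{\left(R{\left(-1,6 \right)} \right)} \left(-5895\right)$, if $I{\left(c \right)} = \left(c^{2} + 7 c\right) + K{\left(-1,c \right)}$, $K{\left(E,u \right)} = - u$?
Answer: $-4568625$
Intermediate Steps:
$R{\left(h,M \right)} = \left(-1 + M\right) \left(M + h\right)$
$I{\left(c \right)} = c^{2} + 6 c$ ($I{\left(c \right)} = \left(c^{2} + 7 c\right) - c = c^{2} + 6 c$)
$I{\left(R{\left(-1,6 \right)} \right)} \left(-5895\right) = \left(6^{2} - 6 - -1 + 6 \left(-1\right)\right) \left(6 + \left(6^{2} - 6 - -1 + 6 \left(-1\right)\right)\right) \left(-5895\right) = \left(36 - 6 + 1 - 6\right) \left(6 + \left(36 - 6 + 1 - 6\right)\right) \left(-5895\right) = 25 \left(6 + 25\right) \left(-5895\right) = 25 \cdot 31 \left(-5895\right) = 775 \left(-5895\right) = -4568625$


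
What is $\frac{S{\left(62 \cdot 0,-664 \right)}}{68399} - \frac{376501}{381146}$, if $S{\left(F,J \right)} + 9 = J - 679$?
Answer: $- \frac{26267601291}{26070005254} \approx -1.0076$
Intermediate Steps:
$S{\left(F,J \right)} = -688 + J$ ($S{\left(F,J \right)} = -9 + \left(J - 679\right) = -9 + \left(-679 + J\right) = -688 + J$)
$\frac{S{\left(62 \cdot 0,-664 \right)}}{68399} - \frac{376501}{381146} = \frac{-688 - 664}{68399} - \frac{376501}{381146} = \left(-1352\right) \frac{1}{68399} - \frac{376501}{381146} = - \frac{1352}{68399} - \frac{376501}{381146} = - \frac{26267601291}{26070005254}$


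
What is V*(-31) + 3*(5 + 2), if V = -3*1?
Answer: 114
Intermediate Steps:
V = -3
V*(-31) + 3*(5 + 2) = -3*(-31) + 3*(5 + 2) = 93 + 3*7 = 93 + 21 = 114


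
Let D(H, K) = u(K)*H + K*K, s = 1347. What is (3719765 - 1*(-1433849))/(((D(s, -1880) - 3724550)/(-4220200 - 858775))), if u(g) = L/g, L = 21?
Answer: 49209144131422000/357510287 ≈ 1.3764e+8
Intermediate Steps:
u(g) = 21/g
D(H, K) = K² + 21*H/K (D(H, K) = (21/K)*H + K*K = 21*H/K + K² = K² + 21*H/K)
(3719765 - 1*(-1433849))/(((D(s, -1880) - 3724550)/(-4220200 - 858775))) = (3719765 - 1*(-1433849))/(((((-1880)³ + 21*1347)/(-1880) - 3724550)/(-4220200 - 858775))) = (3719765 + 1433849)/(((-(-6644672000 + 28287)/1880 - 3724550)/(-5078975))) = 5153614/(((-1/1880*(-6644643713) - 3724550)*(-1/5078975))) = 5153614/(((6644643713/1880 - 3724550)*(-1/5078975))) = 5153614/((-357510287/1880*(-1/5078975))) = 5153614/(357510287/9548473000) = 5153614*(9548473000/357510287) = 49209144131422000/357510287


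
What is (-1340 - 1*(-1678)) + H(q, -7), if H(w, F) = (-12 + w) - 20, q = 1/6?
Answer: 1837/6 ≈ 306.17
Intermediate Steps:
q = ⅙ ≈ 0.16667
H(w, F) = -32 + w
(-1340 - 1*(-1678)) + H(q, -7) = (-1340 - 1*(-1678)) + (-32 + ⅙) = (-1340 + 1678) - 191/6 = 338 - 191/6 = 1837/6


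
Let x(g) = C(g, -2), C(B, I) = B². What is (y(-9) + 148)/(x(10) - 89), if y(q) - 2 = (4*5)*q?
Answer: -30/11 ≈ -2.7273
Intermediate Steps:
y(q) = 2 + 20*q (y(q) = 2 + (4*5)*q = 2 + 20*q)
x(g) = g²
(y(-9) + 148)/(x(10) - 89) = ((2 + 20*(-9)) + 148)/(10² - 89) = ((2 - 180) + 148)/(100 - 89) = (-178 + 148)/11 = -30*1/11 = -30/11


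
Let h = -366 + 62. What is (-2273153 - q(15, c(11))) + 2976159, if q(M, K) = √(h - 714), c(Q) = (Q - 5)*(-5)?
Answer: 703006 - I*√1018 ≈ 7.0301e+5 - 31.906*I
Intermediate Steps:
h = -304
c(Q) = 25 - 5*Q (c(Q) = (-5 + Q)*(-5) = 25 - 5*Q)
q(M, K) = I*√1018 (q(M, K) = √(-304 - 714) = √(-1018) = I*√1018)
(-2273153 - q(15, c(11))) + 2976159 = (-2273153 - I*√1018) + 2976159 = 703006 - I*√1018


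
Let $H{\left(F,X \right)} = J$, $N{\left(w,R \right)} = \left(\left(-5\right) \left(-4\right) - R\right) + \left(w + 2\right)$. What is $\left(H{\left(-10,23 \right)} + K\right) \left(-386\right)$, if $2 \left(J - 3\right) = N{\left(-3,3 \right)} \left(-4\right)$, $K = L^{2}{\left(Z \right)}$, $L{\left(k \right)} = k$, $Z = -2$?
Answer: $9650$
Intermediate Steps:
$K = 4$ ($K = \left(-2\right)^{2} = 4$)
$N{\left(w,R \right)} = 22 + w - R$ ($N{\left(w,R \right)} = \left(20 - R\right) + \left(2 + w\right) = 22 + w - R$)
$J = -29$ ($J = 3 + \frac{\left(22 - 3 - 3\right) \left(-4\right)}{2} = 3 + \frac{16 \left(-4\right)}{2} = 3 + \frac{1}{2} \left(-64\right) = 3 - 32 = -29$)
$H{\left(F,X \right)} = -29$
$\left(H{\left(-10,23 \right)} + K\right) \left(-386\right) = \left(-29 + 4\right) \left(-386\right) = \left(-25\right) \left(-386\right) = 9650$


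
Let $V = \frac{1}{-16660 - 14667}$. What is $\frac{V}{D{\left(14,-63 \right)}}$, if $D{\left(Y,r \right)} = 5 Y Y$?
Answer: $- \frac{1}{30700460} \approx -3.2573 \cdot 10^{-8}$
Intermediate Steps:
$D{\left(Y,r \right)} = 5 Y^{2}$
$V = - \frac{1}{31327}$ ($V = \frac{1}{-31327} = - \frac{1}{31327} \approx -3.1921 \cdot 10^{-5}$)
$\frac{V}{D{\left(14,-63 \right)}} = - \frac{1}{31327 \cdot 5 \cdot 14^{2}} = - \frac{1}{31327 \cdot 5 \cdot 196} = - \frac{1}{31327 \cdot 980} = \left(- \frac{1}{31327}\right) \frac{1}{980} = - \frac{1}{30700460}$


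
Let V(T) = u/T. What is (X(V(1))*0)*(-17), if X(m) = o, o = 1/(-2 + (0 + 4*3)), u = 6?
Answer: 0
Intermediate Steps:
V(T) = 6/T
o = 1/10 (o = 1/(-2 + (0 + 12)) = 1/(-2 + 12) = 1/10 ≈ 0.10000)
X(m) = 1/10
(X(V(1))*0)*(-17) = ((1/10)*0)*(-17) = 0*(-17) = 0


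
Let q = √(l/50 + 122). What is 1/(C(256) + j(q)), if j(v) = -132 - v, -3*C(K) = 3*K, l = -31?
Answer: -19400/7521131 + 85*√42/7521131 ≈ -0.0025062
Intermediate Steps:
C(K) = -K
q = 17*√42/10 (q = √(-31/50 + 122) = √(6069/50) = 17*√42/10 ≈ 11.017)
1/(C(256) + j(q)) = 1/(-1*256 + (-132 - 17*√42/10)) = 1/(-256 + (-132 - 17*√42/10)) = 1/(-388 - 17*√42/10)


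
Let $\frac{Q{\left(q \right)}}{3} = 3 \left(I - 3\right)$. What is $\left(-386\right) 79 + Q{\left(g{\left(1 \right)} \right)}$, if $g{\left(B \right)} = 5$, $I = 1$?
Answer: $-30512$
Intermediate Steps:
$Q{\left(q \right)} = -18$ ($Q{\left(q \right)} = 3 \cdot 3 \left(1 - 3\right) = 3 \cdot 3 \left(-2\right) = 3 \left(-6\right) = -18$)
$\left(-386\right) 79 + Q{\left(g{\left(1 \right)} \right)} = \left(-386\right) 79 - 18 = -30494 - 18 = -30512$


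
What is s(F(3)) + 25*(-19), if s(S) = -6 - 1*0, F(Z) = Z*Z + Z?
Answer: -481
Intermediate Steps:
F(Z) = Z + Z² (F(Z) = Z² + Z = Z + Z²)
s(S) = -6 (s(S) = -6 + 0 = -6)
s(F(3)) + 25*(-19) = -6 + 25*(-19) = -6 - 475 = -481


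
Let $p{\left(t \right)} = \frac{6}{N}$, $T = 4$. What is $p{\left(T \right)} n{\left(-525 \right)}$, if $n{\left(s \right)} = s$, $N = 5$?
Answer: $-630$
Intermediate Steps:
$p{\left(t \right)} = \frac{6}{5}$
$p{\left(T \right)} n{\left(-525 \right)} = \frac{6}{5} \left(-525\right) = -630$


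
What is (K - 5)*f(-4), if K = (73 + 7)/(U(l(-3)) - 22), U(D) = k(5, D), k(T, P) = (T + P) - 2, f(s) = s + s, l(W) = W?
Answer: 760/11 ≈ 69.091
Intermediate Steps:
f(s) = 2*s
k(T, P) = -2 + P + T (k(T, P) = (P + T) - 2 = -2 + P + T)
U(D) = 3 + D (U(D) = -2 + D + 5 = 3 + D)
K = -40/11 (K = (73 + 7)/((3 - 3) - 22) = 80/(0 - 22) = 80/(-22) = 80*(-1/22) = -40/11 ≈ -3.6364)
(K - 5)*f(-4) = (-40/11 - 5)*(2*(-4)) = -95/11*(-8) = 760/11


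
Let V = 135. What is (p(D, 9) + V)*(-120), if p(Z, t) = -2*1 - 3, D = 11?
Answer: -15600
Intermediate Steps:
p(Z, t) = -5 (p(Z, t) = -2 - 3 = -5)
(p(D, 9) + V)*(-120) = (-5 + 135)*(-120) = 130*(-120) = -15600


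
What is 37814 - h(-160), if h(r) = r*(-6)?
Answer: 36854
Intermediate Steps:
h(r) = -6*r
37814 - h(-160) = 37814 - (-6)*(-160) = 37814 - 1*960 = 37814 - 960 = 36854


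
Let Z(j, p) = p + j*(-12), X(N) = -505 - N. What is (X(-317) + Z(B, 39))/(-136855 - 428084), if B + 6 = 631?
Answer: 7649/564939 ≈ 0.013540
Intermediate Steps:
B = 625 (B = -6 + 631 = 625)
Z(j, p) = p - 12*j
(X(-317) + Z(B, 39))/(-136855 - 428084) = ((-505 - 1*(-317)) + (39 - 12*625))/(-136855 - 428084) = ((-505 + 317) + (39 - 7500))/(-564939) = (-188 - 7461)*(-1/564939) = -7649*(-1/564939) = 7649/564939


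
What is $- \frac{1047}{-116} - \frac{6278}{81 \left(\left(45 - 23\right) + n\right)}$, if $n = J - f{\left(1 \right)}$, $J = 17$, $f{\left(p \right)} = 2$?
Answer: $\frac{2409611}{347652} \approx 6.9311$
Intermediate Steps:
$n = 15$ ($n = 17 - 2 = 15$)
$- \frac{1047}{-116} - \frac{6278}{81 \left(\left(45 - 23\right) + n\right)} = - \frac{1047}{-116} - \frac{6278}{81 \left(\left(45 - 23\right) + 15\right)} = \left(-1047\right) \left(- \frac{1}{116}\right) - \frac{6278}{81 \left(\left(45 - 23\right) + 15\right)} = \frac{1047}{116} - \frac{6278}{81 \left(22 + 15\right)} = \frac{1047}{116} - \frac{6278}{81 \cdot 37} = \frac{1047}{116} - \frac{6278}{2997} = \frac{2409611}{347652}$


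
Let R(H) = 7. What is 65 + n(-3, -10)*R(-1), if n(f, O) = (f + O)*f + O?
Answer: 268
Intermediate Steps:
n(f, O) = O + f*(O + f) (n(f, O) = (O + f)*f + O = f*(O + f) + O = O + f*(O + f))
65 + n(-3, -10)*R(-1) = 65 + (-10 + (-3)² - 10*(-3))*7 = 65 + (-10 + 9 + 30)*7 = 65 + 29*7 = 65 + 203 = 268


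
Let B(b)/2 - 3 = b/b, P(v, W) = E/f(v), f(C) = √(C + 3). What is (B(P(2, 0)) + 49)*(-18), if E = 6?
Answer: -1026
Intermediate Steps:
f(C) = √(3 + C)
P(v, W) = 6/√(3 + v) (P(v, W) = 6/(√(3 + v)) = 6/√(3 + v))
B(b) = 8 (B(b) = 6 + 2*(b/b) = 6 + 2*1 = 6 + 2 = 8)
(B(P(2, 0)) + 49)*(-18) = (8 + 49)*(-18) = 57*(-18) = -1026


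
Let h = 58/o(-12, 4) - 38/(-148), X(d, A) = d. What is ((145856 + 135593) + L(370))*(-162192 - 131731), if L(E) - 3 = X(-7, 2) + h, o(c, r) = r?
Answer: -3060917355153/37 ≈ -8.2728e+10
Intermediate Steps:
h = 546/37 (h = 58/4 - 38/(-148) = 58*(¼) - 38*(-1/148) = 29/2 + 19/74 = 546/37 ≈ 14.757)
L(E) = 398/37 (L(E) = 3 + (-7 + 546/37) = 3 + 287/37 = 398/37)
((145856 + 135593) + L(370))*(-162192 - 131731) = ((145856 + 135593) + 398/37)*(-162192 - 131731) = (281449 + 398/37)*(-293923) = (10414011/37)*(-293923) = -3060917355153/37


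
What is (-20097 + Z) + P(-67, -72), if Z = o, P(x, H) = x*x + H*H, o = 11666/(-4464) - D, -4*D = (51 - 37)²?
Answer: -23162833/2232 ≈ -10378.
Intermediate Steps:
D = -49 (D = -(51 - 37)²/4 = -¼*14² = -¼*196 = -49)
o = 103535/2232 (o = 11666/(-4464) - 1*(-49) = 11666*(-1/4464) + 49 = -5833/2232 + 49 = 103535/2232 ≈ 46.387)
P(x, H) = H² + x² (P(x, H) = x² + H² = H² + x²)
Z = 103535/2232 ≈ 46.387
(-20097 + Z) + P(-67, -72) = (-20097 + 103535/2232) + ((-72)² + (-67)²) = -44752969/2232 + (5184 + 4489) = -44752969/2232 + 9673 = -23162833/2232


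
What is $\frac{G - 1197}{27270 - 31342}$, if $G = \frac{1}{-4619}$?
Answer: $\frac{691118}{2351071} \approx 0.29396$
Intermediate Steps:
$G = - \frac{1}{4619} \approx -0.0002165$
$\frac{G - 1197}{27270 - 31342} = \frac{- \frac{1}{4619} - 1197}{27270 - 31342} = - \frac{5528944}{4619 \left(-4072\right)} = \left(- \frac{5528944}{4619}\right) \left(- \frac{1}{4072}\right) = \frac{691118}{2351071}$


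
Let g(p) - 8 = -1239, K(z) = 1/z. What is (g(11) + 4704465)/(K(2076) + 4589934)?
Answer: 9763913784/9528702985 ≈ 1.0247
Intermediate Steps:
g(p) = -1231 (g(p) = 8 - 1239 = -1231)
(g(11) + 4704465)/(K(2076) + 4589934) = (-1231 + 4704465)/(1/2076 + 4589934) = 4703234/(1/2076 + 4589934) = 4703234/(9528702985/2076) = 4703234*(2076/9528702985) = 9763913784/9528702985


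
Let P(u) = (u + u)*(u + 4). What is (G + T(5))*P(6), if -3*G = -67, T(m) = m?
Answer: 3280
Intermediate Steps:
P(u) = 2*u*(4 + u) (P(u) = (2*u)*(4 + u) = 2*u*(4 + u))
G = 67/3 (G = -⅓*(-67) = 67/3 ≈ 22.333)
(G + T(5))*P(6) = (67/3 + 5)*(2*6*(4 + 6)) = 82*(2*6*10)/3 = (82/3)*120 = 3280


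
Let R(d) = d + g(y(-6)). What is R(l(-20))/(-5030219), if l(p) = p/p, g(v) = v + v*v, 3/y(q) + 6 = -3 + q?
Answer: -21/125755475 ≈ -1.6699e-7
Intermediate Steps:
y(q) = 3/(-9 + q) (y(q) = 3/(-6 + (-3 + q)) = 3/(-9 + q))
g(v) = v + v**2
l(p) = 1
R(d) = -4/25 + d (R(d) = d + (3/(-9 - 6))*(1 + 3/(-9 - 6)) = d + (3/(-15))*(1 + 3/(-15)) = d + (3*(-1/15))*(1 + 3*(-1/15)) = d - (1 - 1/5)/5 = d - 1/5*4/5 = d - 4/25 = -4/25 + d)
R(l(-20))/(-5030219) = (-4/25 + 1)/(-5030219) = (21/25)*(-1/5030219) = -21/125755475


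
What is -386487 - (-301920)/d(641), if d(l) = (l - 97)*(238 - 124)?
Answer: -14686321/38 ≈ -3.8648e+5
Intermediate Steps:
d(l) = -11058 + 114*l (d(l) = (-97 + l)*114 = -11058 + 114*l)
-386487 - (-301920)/d(641) = -386487 - (-301920)/(-11058 + 114*641) = -386487 - (-301920)/(-11058 + 73074) = -386487 - (-301920)/62016 = -386487 - 1*(-185/38) = -386487 + 185/38 = -14686321/38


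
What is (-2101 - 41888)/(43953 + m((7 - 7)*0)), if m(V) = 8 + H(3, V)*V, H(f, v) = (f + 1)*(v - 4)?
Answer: -43989/43961 ≈ -1.0006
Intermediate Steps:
H(f, v) = (1 + f)*(-4 + v)
m(V) = 8 + V*(-16 + 4*V) (m(V) = 8 + (-4 + V - 4*3 + 3*V)*V = 8 + (-4 + V - 12 + 3*V)*V = 8 + (-16 + 4*V)*V = 8 + V*(-16 + 4*V))
(-2101 - 41888)/(43953 + m((7 - 7)*0)) = (-2101 - 41888)/(43953 + (8 + 4*((7 - 7)*0)*(-4 + (7 - 7)*0))) = -43989/(43953 + (8 + 4*(0*0)*(-4 + 0*0))) = -43989/(43953 + (8 + 4*0*(-4 + 0))) = -43989/(43953 + (8 + 4*0*(-4))) = -43989/(43953 + (8 + 0)) = -43989/(43953 + 8) = -43989/43961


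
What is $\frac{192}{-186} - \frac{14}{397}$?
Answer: $- \frac{13138}{12307} \approx -1.0675$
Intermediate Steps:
$\frac{192}{-186} - \frac{14}{397} = 192 \left(- \frac{1}{186}\right) - \frac{14}{397} = - \frac{32}{31} - \frac{14}{397} = - \frac{13138}{12307}$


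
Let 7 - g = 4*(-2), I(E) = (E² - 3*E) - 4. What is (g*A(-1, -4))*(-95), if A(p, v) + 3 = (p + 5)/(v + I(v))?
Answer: 3990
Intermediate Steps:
I(E) = -4 + E² - 3*E
g = 15 (g = 7 - 4*(-2) = 7 - 1*(-8) = 7 + 8 = 15)
A(p, v) = -3 + (5 + p)/(-4 + v² - 2*v) (A(p, v) = -3 + (p + 5)/(v + (-4 + v² - 3*v)) = -3 + (5 + p)/(-4 + v² - 2*v))
(g*A(-1, -4))*(-95) = (15*((-17 - 1*(-1) - 6*(-4) + 3*(-4)²)/(4 - 1*(-4)² + 2*(-4))))*(-95) = (15*((-17 + 1 + 24 + 3*16)/(4 - 1*16 - 8)))*(-95) = (15*((-17 + 1 + 24 + 48)/(4 - 16 - 8)))*(-95) = (15*(56/(-20)))*(-95) = (15*(-1/20*56))*(-95) = (15*(-14/5))*(-95) = -42*(-95) = 3990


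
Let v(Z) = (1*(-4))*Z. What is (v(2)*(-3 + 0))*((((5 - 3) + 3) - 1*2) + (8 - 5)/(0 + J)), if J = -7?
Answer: 432/7 ≈ 61.714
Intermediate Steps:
v(Z) = -4*Z
(v(2)*(-3 + 0))*((((5 - 3) + 3) - 1*2) + (8 - 5)/(0 + J)) = ((-4*2)*(-3 + 0))*((((5 - 3) + 3) - 1*2) + (8 - 5)/(0 - 7)) = (-8*(-3))*(((2 + 3) - 2) + 3/(-7)) = 24*((5 - 2) + 3*(-⅐)) = 24*(3 - 3/7) = 24*(18/7) = 432/7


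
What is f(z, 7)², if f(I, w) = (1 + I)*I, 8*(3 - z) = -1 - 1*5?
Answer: 81225/256 ≈ 317.29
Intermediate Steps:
z = 15/4 (z = 3 - (-1 - 1*5)/8 = 3 - (-1 - 5)/8 = 3 - ⅛*(-6) = 3 + ¾ = 15/4 ≈ 3.7500)
f(I, w) = I*(1 + I)
f(z, 7)² = (15*(1 + 15/4)/4)² = ((15/4)*(19/4))² = (285/16)² = 81225/256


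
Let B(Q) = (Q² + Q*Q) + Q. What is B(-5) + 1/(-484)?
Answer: 21779/484 ≈ 44.998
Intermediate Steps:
B(Q) = Q + 2*Q² (B(Q) = (Q² + Q²) + Q = 2*Q² + Q = Q + 2*Q²)
B(-5) + 1/(-484) = -5*(1 + 2*(-5)) + 1/(-484) = -5*(1 - 10) - 1/484 = -5*(-9) - 1/484 = 45 - 1/484 = 21779/484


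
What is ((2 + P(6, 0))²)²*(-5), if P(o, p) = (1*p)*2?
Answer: -80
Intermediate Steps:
P(o, p) = 2*p (P(o, p) = p*2 = 2*p)
((2 + P(6, 0))²)²*(-5) = ((2 + 2*0)²)²*(-5) = ((2 + 0)²)²*(-5) = (2²)²*(-5) = 4²*(-5) = 16*(-5) = -80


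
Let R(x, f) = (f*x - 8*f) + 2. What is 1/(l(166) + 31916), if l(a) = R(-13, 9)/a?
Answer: 166/5297869 ≈ 3.1333e-5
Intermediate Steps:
R(x, f) = 2 - 8*f + f*x (R(x, f) = (-8*f + f*x) + 2 = 2 - 8*f + f*x)
l(a) = -187/a (l(a) = (2 - 8*9 + 9*(-13))/a = (2 - 72 - 117)/a = -187/a)
1/(l(166) + 31916) = 1/(-187/166 + 31916) = 1/(5297869/166) = 166/5297869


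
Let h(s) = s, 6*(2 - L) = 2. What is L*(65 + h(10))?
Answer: 125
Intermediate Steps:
L = 5/3 (L = 2 - 1/6*2 = 2 - 1/3 = 5/3 ≈ 1.6667)
L*(65 + h(10)) = 5*(65 + 10)/3 = (5/3)*75 = 125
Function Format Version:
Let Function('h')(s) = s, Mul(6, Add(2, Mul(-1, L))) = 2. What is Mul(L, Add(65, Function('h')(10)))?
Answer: 125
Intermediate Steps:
L = Rational(5, 3) (L = Add(2, Mul(Rational(-1, 6), 2)) = Add(2, Rational(-1, 3)) = Rational(5, 3) ≈ 1.6667)
Mul(L, Add(65, Function('h')(10))) = Mul(Rational(5, 3), Add(65, 10)) = Mul(Rational(5, 3), 75) = 125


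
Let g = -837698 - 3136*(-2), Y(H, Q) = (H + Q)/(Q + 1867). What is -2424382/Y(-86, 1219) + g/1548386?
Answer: -5792235995521265/877160669 ≈ -6.6034e+6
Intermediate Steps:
Y(H, Q) = (H + Q)/(1867 + Q)
g = -831426 (g = -837698 + 6272 = -831426)
-2424382/Y(-86, 1219) + g/1548386 = -2424382*(1867 + 1219)/(-86 + 1219) - 831426/1548386 = -2424382/(1133/3086) - 831426*1/1548386 = -2424382/((1/3086)*1133) - 415713/774193 = -2424382/1133/3086 - 415713/774193 = -2424382*3086/1133 - 415713/774193 = -7481642852/1133 - 415713/774193 = -5792235995521265/877160669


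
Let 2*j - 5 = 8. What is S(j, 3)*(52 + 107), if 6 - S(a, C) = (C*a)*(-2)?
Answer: 7155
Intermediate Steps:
j = 13/2 (j = 5/2 + (1/2)*8 = 5/2 + 4 = 13/2 ≈ 6.5000)
S(a, C) = 6 + 2*C*a (S(a, C) = 6 - C*a*(-2) = 6 - (-2)*C*a = 6 + 2*C*a)
S(j, 3)*(52 + 107) = (6 + 2*3*(13/2))*(52 + 107) = (6 + 39)*159 = 45*159 = 7155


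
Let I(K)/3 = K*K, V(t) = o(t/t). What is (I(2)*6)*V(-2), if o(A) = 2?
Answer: 144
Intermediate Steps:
V(t) = 2
I(K) = 3*K² (I(K) = 3*(K*K) = 3*K²)
(I(2)*6)*V(-2) = ((3*2²)*6)*2 = ((3*4)*6)*2 = (12*6)*2 = 72*2 = 144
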